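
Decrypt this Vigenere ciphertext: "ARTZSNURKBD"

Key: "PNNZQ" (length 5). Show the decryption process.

Step 1: Key 'PNNZQ' has length 5. Extended key: PNNZQPNNZQP
Step 2: Decrypt each position:
  A(0) - P(15) = 11 = L
  R(17) - N(13) = 4 = E
  T(19) - N(13) = 6 = G
  Z(25) - Z(25) = 0 = A
  S(18) - Q(16) = 2 = C
  N(13) - P(15) = 24 = Y
  U(20) - N(13) = 7 = H
  R(17) - N(13) = 4 = E
  K(10) - Z(25) = 11 = L
  B(1) - Q(16) = 11 = L
  D(3) - P(15) = 14 = O
Plaintext: LEGACYHELLO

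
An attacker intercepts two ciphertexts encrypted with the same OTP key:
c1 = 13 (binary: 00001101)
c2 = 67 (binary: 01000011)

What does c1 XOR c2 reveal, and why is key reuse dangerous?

Step 1: c1 XOR c2 = (m1 XOR k) XOR (m2 XOR k).
Step 2: By XOR associativity/commutativity: = m1 XOR m2 XOR k XOR k = m1 XOR m2.
Step 3: 00001101 XOR 01000011 = 01001110 = 78.
Step 4: The key cancels out! An attacker learns m1 XOR m2 = 78, revealing the relationship between plaintexts.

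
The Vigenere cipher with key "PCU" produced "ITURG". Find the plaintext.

Step 1: Extend key: PCUPC
Step 2: Decrypt each letter (c - k) mod 26:
  I(8) - P(15) = (8-15) mod 26 = 19 = T
  T(19) - C(2) = (19-2) mod 26 = 17 = R
  U(20) - U(20) = (20-20) mod 26 = 0 = A
  R(17) - P(15) = (17-15) mod 26 = 2 = C
  G(6) - C(2) = (6-2) mod 26 = 4 = E
Plaintext: TRACE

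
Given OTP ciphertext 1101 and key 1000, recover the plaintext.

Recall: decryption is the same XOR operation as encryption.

Step 1: XOR ciphertext with key:
  Ciphertext: 1101
  Key:        1000
  XOR:        0101
Step 2: Plaintext = 0101 = 5 in decimal.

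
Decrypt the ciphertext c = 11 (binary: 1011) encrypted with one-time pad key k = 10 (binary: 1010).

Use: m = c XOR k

Step 1: XOR ciphertext with key:
  Ciphertext: 1011
  Key:        1010
  XOR:        0001
Step 2: Plaintext = 0001 = 1 in decimal.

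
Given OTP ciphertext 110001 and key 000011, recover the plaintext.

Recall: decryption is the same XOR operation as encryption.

Step 1: XOR ciphertext with key:
  Ciphertext: 110001
  Key:        000011
  XOR:        110010
Step 2: Plaintext = 110010 = 50 in decimal.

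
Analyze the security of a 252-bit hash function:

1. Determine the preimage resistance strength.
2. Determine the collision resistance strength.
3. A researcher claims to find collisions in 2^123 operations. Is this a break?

Step 1: Preimage resistance requires brute-force of 2^252 operations.
Step 2: Collision resistance (birthday bound) = 2^(252/2) = 2^126.
Step 3: The claimed attack costs 2^123 operations.
Step 4: Since 2^123 < 2^126, the claimed attack beats the generic birthday bound, so collision resistance is broken.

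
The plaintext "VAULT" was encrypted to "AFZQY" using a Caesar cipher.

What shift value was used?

Step 1: Compare first letters: V (position 21) -> A (position 0).
Step 2: Shift = (0 - 21) mod 26 = 5.
The shift value is 5.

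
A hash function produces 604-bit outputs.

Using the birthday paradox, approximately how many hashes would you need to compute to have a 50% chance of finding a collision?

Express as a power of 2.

Step 1: The birthday paradox gives collision probability ~50% after sqrt(2^n) = 2^(n/2) hashes.
Step 2: For 604-bit output: 2^(604/2) = 2^302.
Step 3: Approximately 2^302 hash computations needed.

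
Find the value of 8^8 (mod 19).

Step 1: Compute 8^8 mod 19 step by step, reducing modulo 19 at each step.
  8^1 mod 19 = 8
  8^2 mod 19 = (8 * 8) mod 19 = 7
  8^3 mod 19 = (7 * 8) mod 19 = 18
  8^4 mod 19 = (18 * 8) mod 19 = 11
  8^5 mod 19 = (11 * 8) mod 19 = 12
  8^6 mod 19 = (12 * 8) mod 19 = 1
  8^7 mod 19 = (1 * 8) mod 19 = 8
  8^8 mod 19 = (8 * 8) mod 19 = 7
Step 2: Result = 7.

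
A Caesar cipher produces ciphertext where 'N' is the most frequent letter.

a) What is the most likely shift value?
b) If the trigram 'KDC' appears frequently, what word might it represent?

Step 1: In English, 'E' is the most frequent letter (12.7%).
Step 2: The most frequent ciphertext letter is 'N' (position 13).
Step 3: Shift = (13 - 4) mod 26 = 9.
Step 4: Decrypt 'KDC' by shifting back 9:
  K -> B
  D -> U
  C -> T
Step 5: 'KDC' decrypts to 'BUT'.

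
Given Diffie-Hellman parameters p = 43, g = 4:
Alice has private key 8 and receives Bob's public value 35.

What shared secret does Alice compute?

Step 1: s = B^a mod p = 35^8 mod 43.
  35^1 mod 43 = 35
  35^2 mod 43 = (35 * 35) mod 43 = 21
  35^3 mod 43 = (21 * 35) mod 43 = 4
  35^4 mod 43 = (4 * 35) mod 43 = 11
  35^5 mod 43 = (11 * 35) mod 43 = 41
  35^6 mod 43 = (41 * 35) mod 43 = 16
  35^7 mod 43 = (16 * 35) mod 43 = 1
  35^8 mod 43 = (1 * 35) mod 43 = 35
Result: shared secret = 35.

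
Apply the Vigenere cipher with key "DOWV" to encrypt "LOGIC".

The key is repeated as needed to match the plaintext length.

Step 1: Repeat key to match plaintext length:
  Plaintext: LOGIC
  Key:       DOWVD
Step 2: Encrypt each letter:
  L(11) + D(3) = (11+3) mod 26 = 14 = O
  O(14) + O(14) = (14+14) mod 26 = 2 = C
  G(6) + W(22) = (6+22) mod 26 = 2 = C
  I(8) + V(21) = (8+21) mod 26 = 3 = D
  C(2) + D(3) = (2+3) mod 26 = 5 = F
Ciphertext: OCCDF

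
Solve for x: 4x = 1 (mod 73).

Step 1: We need x such that 4 * x = 1 (mod 73).
Step 2: Using the extended Euclidean algorithm or trial:
  4 * 55 = 220 = 3 * 73 + 1.
Step 3: Since 220 mod 73 = 1, the inverse is x = 55.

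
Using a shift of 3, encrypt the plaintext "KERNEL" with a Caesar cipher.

Step 1: For each letter, shift forward by 3 positions (mod 26).
  K (position 10) -> position (10+3) mod 26 = 13 -> N
  E (position 4) -> position (4+3) mod 26 = 7 -> H
  R (position 17) -> position (17+3) mod 26 = 20 -> U
  N (position 13) -> position (13+3) mod 26 = 16 -> Q
  E (position 4) -> position (4+3) mod 26 = 7 -> H
  L (position 11) -> position (11+3) mod 26 = 14 -> O
Result: NHUQHO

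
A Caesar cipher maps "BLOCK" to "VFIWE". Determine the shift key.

Step 1: Compare first letters: B (position 1) -> V (position 21).
Step 2: Shift = (21 - 1) mod 26 = 20.
The shift value is 20.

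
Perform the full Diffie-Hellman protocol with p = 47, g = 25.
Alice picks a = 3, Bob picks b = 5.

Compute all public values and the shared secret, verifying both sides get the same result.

Step 1: A = g^a mod p = 25^3 mod 47 = 21.
Step 2: B = g^b mod p = 25^5 mod 47 = 12.
Step 3: Alice computes s = B^a mod p = 12^3 mod 47 = 36.
Step 4: Bob computes s = A^b mod p = 21^5 mod 47 = 36.
Both sides agree: shared secret = 36.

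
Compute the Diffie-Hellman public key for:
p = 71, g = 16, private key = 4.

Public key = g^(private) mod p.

Step 1: A = g^a mod p = 16^4 mod 71.
  16^1 mod 71 = 16
  16^2 mod 71 = (16 * 16) mod 71 = 43
  16^3 mod 71 = (43 * 16) mod 71 = 49
  16^4 mod 71 = (49 * 16) mod 71 = 3
Result: A = 3.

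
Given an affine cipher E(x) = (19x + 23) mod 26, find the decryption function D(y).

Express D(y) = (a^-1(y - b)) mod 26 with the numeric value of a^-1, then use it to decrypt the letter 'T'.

Step 1: Find a^-1, the modular inverse of 19 mod 26.
Step 2: We need 19 * a^-1 = 1 (mod 26).
Step 3: 19 * 11 = 209 = 8 * 26 + 1, so a^-1 = 11.
Step 4: D(y) = 11(y - 23) mod 26.
Step 5: Apply to 'T' (y = 19): D(19) = 11 * (19 - 23) mod 26 = 11 * -4 mod 26 = 8 -> 'I'.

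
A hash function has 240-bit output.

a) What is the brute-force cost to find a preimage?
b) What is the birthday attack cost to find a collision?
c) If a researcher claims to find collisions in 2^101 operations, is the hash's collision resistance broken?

Step 1: Preimage resistance requires brute-force of 2^240 operations.
Step 2: Collision resistance (birthday bound) = 2^(240/2) = 2^120.
Step 3: The claimed attack costs 2^101 operations.
Step 4: Since 2^101 < 2^120, the claimed attack beats the generic birthday bound, so collision resistance is broken.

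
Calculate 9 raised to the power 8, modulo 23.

Step 1: Compute 9^8 mod 23 step by step, reducing modulo 23 at each step.
  9^1 mod 23 = 9
  9^2 mod 23 = (9 * 9) mod 23 = 12
  9^3 mod 23 = (12 * 9) mod 23 = 16
  9^4 mod 23 = (16 * 9) mod 23 = 6
  9^5 mod 23 = (6 * 9) mod 23 = 8
  9^6 mod 23 = (8 * 9) mod 23 = 3
  9^7 mod 23 = (3 * 9) mod 23 = 4
  9^8 mod 23 = (4 * 9) mod 23 = 13
Step 2: Result = 13.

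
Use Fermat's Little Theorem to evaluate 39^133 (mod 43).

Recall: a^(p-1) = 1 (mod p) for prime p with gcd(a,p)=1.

Step 1: Since 43 is prime, by Fermat's Little Theorem: 39^42 = 1 (mod 43).
Step 2: Reduce exponent: 133 mod 42 = 7.
Step 3: So 39^133 = 39^7 (mod 43).
Step 4: 39^7 mod 43 = 42.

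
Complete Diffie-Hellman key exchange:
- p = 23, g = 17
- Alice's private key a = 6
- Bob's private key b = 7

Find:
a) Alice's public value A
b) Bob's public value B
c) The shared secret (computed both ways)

Step 1: A = g^a mod p = 17^6 mod 23 = 12.
Step 2: B = g^b mod p = 17^7 mod 23 = 20.
Step 3: Alice computes s = B^a mod p = 20^6 mod 23 = 16.
Step 4: Bob computes s = A^b mod p = 12^7 mod 23 = 16.
Both sides agree: shared secret = 16.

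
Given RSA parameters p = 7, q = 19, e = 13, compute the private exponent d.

Step 1: n = 7 * 19 = 133.
Step 2: phi(n) = 6 * 18 = 108.
Step 3: Find d such that 13 * d = 1 (mod 108).
Step 4: d = 13^(-1) mod 108 = 25.
Verification: 13 * 25 = 325 = 3 * 108 + 1.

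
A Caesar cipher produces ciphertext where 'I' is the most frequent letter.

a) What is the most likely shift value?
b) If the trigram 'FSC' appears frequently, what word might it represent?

Step 1: In English, 'E' is the most frequent letter (12.7%).
Step 2: The most frequent ciphertext letter is 'I' (position 8).
Step 3: Shift = (8 - 4) mod 26 = 4.
Step 4: Decrypt 'FSC' by shifting back 4:
  F -> B
  S -> O
  C -> Y
Step 5: 'FSC' decrypts to 'BOY'.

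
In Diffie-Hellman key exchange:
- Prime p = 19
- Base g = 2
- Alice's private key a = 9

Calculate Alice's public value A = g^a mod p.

Step 1: A = g^a mod p = 2^9 mod 19.
  2^1 mod 19 = 2
  2^2 mod 19 = (2 * 2) mod 19 = 4
  2^3 mod 19 = (4 * 2) mod 19 = 8
  2^4 mod 19 = (8 * 2) mod 19 = 16
  2^5 mod 19 = (16 * 2) mod 19 = 13
  2^6 mod 19 = (13 * 2) mod 19 = 7
  2^7 mod 19 = (7 * 2) mod 19 = 14
  2^8 mod 19 = (14 * 2) mod 19 = 9
  2^9 mod 19 = (9 * 2) mod 19 = 18
Result: A = 18.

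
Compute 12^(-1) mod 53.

Step 1: We need x such that 12 * x = 1 (mod 53).
Step 2: Using the extended Euclidean algorithm or trial:
  12 * 31 = 372 = 7 * 53 + 1.
Step 3: Since 372 mod 53 = 1, the inverse is x = 31.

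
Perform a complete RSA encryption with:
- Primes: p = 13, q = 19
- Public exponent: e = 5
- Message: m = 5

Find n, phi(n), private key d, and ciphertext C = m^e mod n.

Step 1: n = 13 * 19 = 247.
Step 2: phi(n) = (13-1)(19-1) = 12 * 18 = 216.
Step 3: Find d = 5^(-1) mod 216 = 173.
  Verify: 5 * 173 = 865 = 1 (mod 216).
Step 4: C = 5^5 mod 247 = 161.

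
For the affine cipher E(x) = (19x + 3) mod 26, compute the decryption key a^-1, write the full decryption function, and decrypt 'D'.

Step 1: Find a^-1, the modular inverse of 19 mod 26.
Step 2: We need 19 * a^-1 = 1 (mod 26).
Step 3: 19 * 11 = 209 = 8 * 26 + 1, so a^-1 = 11.
Step 4: D(y) = 11(y - 3) mod 26.
Step 5: Apply to 'D' (y = 3): D(3) = 11 * (3 - 3) mod 26 = 11 * 0 mod 26 = 0 -> 'A'.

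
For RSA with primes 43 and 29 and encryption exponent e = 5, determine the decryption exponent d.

Step 1: n = 43 * 29 = 1247.
Step 2: phi(n) = 42 * 28 = 1176.
Step 3: Find d such that 5 * d = 1 (mod 1176).
Step 4: d = 5^(-1) mod 1176 = 941.
Verification: 5 * 941 = 4705 = 4 * 1176 + 1.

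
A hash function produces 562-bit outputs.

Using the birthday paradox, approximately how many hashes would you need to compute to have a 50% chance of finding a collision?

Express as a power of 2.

Step 1: The birthday paradox gives collision probability ~50% after sqrt(2^n) = 2^(n/2) hashes.
Step 2: For 562-bit output: 2^(562/2) = 2^281.
Step 3: Approximately 2^281 hash computations needed.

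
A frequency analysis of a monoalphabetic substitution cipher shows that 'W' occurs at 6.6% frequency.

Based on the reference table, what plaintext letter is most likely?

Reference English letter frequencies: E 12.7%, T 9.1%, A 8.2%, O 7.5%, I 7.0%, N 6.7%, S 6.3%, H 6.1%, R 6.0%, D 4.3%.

Step 1: The observed frequency is 6.6%.
Step 2: Compare with English frequencies:
  E: 12.7% (difference: 6.1%)
  T: 9.1% (difference: 2.5%)
  A: 8.2% (difference: 1.6%)
  O: 7.5% (difference: 0.9%)
  I: 7.0% (difference: 0.4%)
  N: 6.7% (difference: 0.1%) <-- closest
  S: 6.3% (difference: 0.3%)
  H: 6.1% (difference: 0.5%)
  R: 6.0% (difference: 0.6%)
  D: 4.3% (difference: 2.3%)
Step 3: 'W' most likely represents 'N' (frequency 6.7%).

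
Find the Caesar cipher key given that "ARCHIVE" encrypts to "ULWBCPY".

Step 1: Compare first letters: A (position 0) -> U (position 20).
Step 2: Shift = (20 - 0) mod 26 = 20.
The shift value is 20.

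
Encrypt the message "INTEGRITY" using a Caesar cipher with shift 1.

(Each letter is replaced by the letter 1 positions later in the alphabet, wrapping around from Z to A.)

Step 1: For each letter, shift forward by 1 positions (mod 26).
  I (position 8) -> position (8+1) mod 26 = 9 -> J
  N (position 13) -> position (13+1) mod 26 = 14 -> O
  T (position 19) -> position (19+1) mod 26 = 20 -> U
  E (position 4) -> position (4+1) mod 26 = 5 -> F
  G (position 6) -> position (6+1) mod 26 = 7 -> H
  R (position 17) -> position (17+1) mod 26 = 18 -> S
  I (position 8) -> position (8+1) mod 26 = 9 -> J
  T (position 19) -> position (19+1) mod 26 = 20 -> U
  Y (position 24) -> position (24+1) mod 26 = 25 -> Z
Result: JOUFHSJUZ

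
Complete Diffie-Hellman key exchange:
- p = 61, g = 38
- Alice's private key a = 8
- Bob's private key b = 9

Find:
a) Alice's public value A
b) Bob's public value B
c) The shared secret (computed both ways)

Step 1: A = g^a mod p = 38^8 mod 61 = 58.
Step 2: B = g^b mod p = 38^9 mod 61 = 8.
Step 3: Alice computes s = B^a mod p = 8^8 mod 61 = 20.
Step 4: Bob computes s = A^b mod p = 58^9 mod 61 = 20.
Both sides agree: shared secret = 20.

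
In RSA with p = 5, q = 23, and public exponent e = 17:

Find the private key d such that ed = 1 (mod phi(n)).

Step 1: n = 5 * 23 = 115.
Step 2: phi(n) = 4 * 22 = 88.
Step 3: Find d such that 17 * d = 1 (mod 88).
Step 4: d = 17^(-1) mod 88 = 57.
Verification: 17 * 57 = 969 = 11 * 88 + 1.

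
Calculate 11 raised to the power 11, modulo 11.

Step 1: Compute 11^11 mod 11 step by step, reducing modulo 11 at each step.
  11^1 mod 11 = 0
  11^2 mod 11 = (0 * 11) mod 11 = 0
  11^3 mod 11 = (0 * 11) mod 11 = 0
  11^4 mod 11 = (0 * 11) mod 11 = 0
  11^5 mod 11 = (0 * 11) mod 11 = 0
  11^6 mod 11 = (0 * 11) mod 11 = 0
  11^7 mod 11 = (0 * 11) mod 11 = 0
  11^8 mod 11 = (0 * 11) mod 11 = 0
  11^9 mod 11 = (0 * 11) mod 11 = 0
  11^10 mod 11 = (0 * 11) mod 11 = 0
  11^11 mod 11 = (0 * 11) mod 11 = 0
Step 2: Result = 0.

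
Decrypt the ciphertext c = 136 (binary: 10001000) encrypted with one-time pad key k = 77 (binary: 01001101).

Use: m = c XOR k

Step 1: XOR ciphertext with key:
  Ciphertext: 10001000
  Key:        01001101
  XOR:        11000101
Step 2: Plaintext = 11000101 = 197 in decimal.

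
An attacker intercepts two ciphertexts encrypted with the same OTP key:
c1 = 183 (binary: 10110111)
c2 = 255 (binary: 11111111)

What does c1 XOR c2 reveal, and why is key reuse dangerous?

Step 1: c1 XOR c2 = (m1 XOR k) XOR (m2 XOR k).
Step 2: By XOR associativity/commutativity: = m1 XOR m2 XOR k XOR k = m1 XOR m2.
Step 3: 10110111 XOR 11111111 = 01001000 = 72.
Step 4: The key cancels out! An attacker learns m1 XOR m2 = 72, revealing the relationship between plaintexts.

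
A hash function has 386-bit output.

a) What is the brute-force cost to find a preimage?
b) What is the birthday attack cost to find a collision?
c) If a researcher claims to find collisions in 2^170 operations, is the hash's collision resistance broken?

Step 1: Preimage resistance requires brute-force of 2^386 operations.
Step 2: Collision resistance (birthday bound) = 2^(386/2) = 2^193.
Step 3: The claimed attack costs 2^170 operations.
Step 4: Since 2^170 < 2^193, the claimed attack beats the generic birthday bound, so collision resistance is broken.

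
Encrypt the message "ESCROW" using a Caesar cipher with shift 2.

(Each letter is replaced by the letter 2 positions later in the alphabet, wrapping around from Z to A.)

Step 1: For each letter, shift forward by 2 positions (mod 26).
  E (position 4) -> position (4+2) mod 26 = 6 -> G
  S (position 18) -> position (18+2) mod 26 = 20 -> U
  C (position 2) -> position (2+2) mod 26 = 4 -> E
  R (position 17) -> position (17+2) mod 26 = 19 -> T
  O (position 14) -> position (14+2) mod 26 = 16 -> Q
  W (position 22) -> position (22+2) mod 26 = 24 -> Y
Result: GUETQY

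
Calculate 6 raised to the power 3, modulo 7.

Step 1: Compute 6^3 mod 7 step by step, reducing modulo 7 at each step.
  6^1 mod 7 = 6
  6^2 mod 7 = (6 * 6) mod 7 = 1
  6^3 mod 7 = (1 * 6) mod 7 = 6
Step 2: Result = 6.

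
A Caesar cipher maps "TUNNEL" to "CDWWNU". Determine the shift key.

Step 1: Compare first letters: T (position 19) -> C (position 2).
Step 2: Shift = (2 - 19) mod 26 = 9.
The shift value is 9.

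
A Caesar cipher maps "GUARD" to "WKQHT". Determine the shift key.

Step 1: Compare first letters: G (position 6) -> W (position 22).
Step 2: Shift = (22 - 6) mod 26 = 16.
The shift value is 16.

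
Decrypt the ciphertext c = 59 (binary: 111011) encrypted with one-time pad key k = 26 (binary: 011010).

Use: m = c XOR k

Step 1: XOR ciphertext with key:
  Ciphertext: 111011
  Key:        011010
  XOR:        100001
Step 2: Plaintext = 100001 = 33 in decimal.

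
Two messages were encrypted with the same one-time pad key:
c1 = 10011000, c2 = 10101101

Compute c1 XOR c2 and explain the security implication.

Step 1: c1 XOR c2 = (m1 XOR k) XOR (m2 XOR k).
Step 2: By XOR associativity/commutativity: = m1 XOR m2 XOR k XOR k = m1 XOR m2.
Step 3: 10011000 XOR 10101101 = 00110101 = 53.
Step 4: The key cancels out! An attacker learns m1 XOR m2 = 53, revealing the relationship between plaintexts.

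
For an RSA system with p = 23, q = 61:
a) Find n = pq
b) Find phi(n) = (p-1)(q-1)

Step 1: n = p * q = 23 * 61 = 1403.
Step 2: phi(n) = (p-1)(q-1) = 22 * 60 = 1320.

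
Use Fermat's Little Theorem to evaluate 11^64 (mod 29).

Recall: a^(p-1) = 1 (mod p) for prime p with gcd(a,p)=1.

Step 1: Since 29 is prime, by Fermat's Little Theorem: 11^28 = 1 (mod 29).
Step 2: Reduce exponent: 64 mod 28 = 8.
Step 3: So 11^64 = 11^8 (mod 29).
Step 4: 11^8 mod 29 = 16.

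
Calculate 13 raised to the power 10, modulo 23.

Step 1: Compute 13^10 mod 23 step by step, reducing modulo 23 at each step.
  13^1 mod 23 = 13
  13^2 mod 23 = (13 * 13) mod 23 = 8
  13^3 mod 23 = (8 * 13) mod 23 = 12
  13^4 mod 23 = (12 * 13) mod 23 = 18
  13^5 mod 23 = (18 * 13) mod 23 = 4
  13^6 mod 23 = (4 * 13) mod 23 = 6
  13^7 mod 23 = (6 * 13) mod 23 = 9
  13^8 mod 23 = (9 * 13) mod 23 = 2
  13^9 mod 23 = (2 * 13) mod 23 = 3
  13^10 mod 23 = (3 * 13) mod 23 = 16
Step 2: Result = 16.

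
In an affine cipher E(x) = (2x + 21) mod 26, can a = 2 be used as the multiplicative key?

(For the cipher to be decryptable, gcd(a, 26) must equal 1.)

Step 1: Compute gcd(2, 26).
Step 2: gcd(2, 26) = 2.
Since gcd = 2 != 1, 2 shares a common factor with 26, so it cannot be used.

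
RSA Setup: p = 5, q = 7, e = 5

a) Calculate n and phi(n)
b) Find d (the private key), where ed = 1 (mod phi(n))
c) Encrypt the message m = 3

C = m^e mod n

Step 1: n = 5 * 7 = 35.
Step 2: phi(n) = (5-1)(7-1) = 4 * 6 = 24.
Step 3: Find d = 5^(-1) mod 24 = 5.
  Verify: 5 * 5 = 25 = 1 (mod 24).
Step 4: C = 3^5 mod 35 = 33.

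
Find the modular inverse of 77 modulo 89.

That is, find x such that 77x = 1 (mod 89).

Step 1: We need x such that 77 * x = 1 (mod 89).
Step 2: Using the extended Euclidean algorithm or trial:
  77 * 37 = 2849 = 32 * 89 + 1.
Step 3: Since 2849 mod 89 = 1, the inverse is x = 37.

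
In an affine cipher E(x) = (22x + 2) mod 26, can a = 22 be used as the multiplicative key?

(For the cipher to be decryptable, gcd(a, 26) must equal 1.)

Step 1: Compute gcd(22, 26).
Step 2: gcd(22, 26) = 2.
Since gcd = 2 != 1, 22 shares a common factor with 26, so it cannot be used.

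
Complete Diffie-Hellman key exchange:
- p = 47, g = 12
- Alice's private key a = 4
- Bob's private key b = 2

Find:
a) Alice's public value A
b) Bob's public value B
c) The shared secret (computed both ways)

Step 1: A = g^a mod p = 12^4 mod 47 = 9.
Step 2: B = g^b mod p = 12^2 mod 47 = 3.
Step 3: Alice computes s = B^a mod p = 3^4 mod 47 = 34.
Step 4: Bob computes s = A^b mod p = 9^2 mod 47 = 34.
Both sides agree: shared secret = 34.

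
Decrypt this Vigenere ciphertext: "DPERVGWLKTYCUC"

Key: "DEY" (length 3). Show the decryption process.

Step 1: Key 'DEY' has length 3. Extended key: DEYDEYDEYDEYDE
Step 2: Decrypt each position:
  D(3) - D(3) = 0 = A
  P(15) - E(4) = 11 = L
  E(4) - Y(24) = 6 = G
  R(17) - D(3) = 14 = O
  V(21) - E(4) = 17 = R
  G(6) - Y(24) = 8 = I
  W(22) - D(3) = 19 = T
  L(11) - E(4) = 7 = H
  K(10) - Y(24) = 12 = M
  T(19) - D(3) = 16 = Q
  Y(24) - E(4) = 20 = U
  C(2) - Y(24) = 4 = E
  U(20) - D(3) = 17 = R
  C(2) - E(4) = 24 = Y
Plaintext: ALGORITHMQUERY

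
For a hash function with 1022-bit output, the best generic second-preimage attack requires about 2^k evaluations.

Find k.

Step 1: The hash has a 1022-bit output.
Step 2: Second-preimage resistance means: given a specific input x, it should be infeasible to find a different y with h(y) = h(x).
With a 1022-bit output, a generic search for a second preimage costs about 2^1022 evaluations (each trial matches the fixed target with probability 2^-1022).
Step 3: Security level = 1022 bits.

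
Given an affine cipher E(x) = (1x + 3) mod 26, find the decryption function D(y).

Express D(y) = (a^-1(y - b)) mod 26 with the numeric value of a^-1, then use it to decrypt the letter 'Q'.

Step 1: Find a^-1, the modular inverse of 1 mod 26.
Step 2: We need 1 * a^-1 = 1 (mod 26).
Step 3: 1 * 1 = 1 = 0 * 26 + 1, so a^-1 = 1.
Step 4: D(y) = 1(y - 3) mod 26.
Step 5: Apply to 'Q' (y = 16): D(16) = 1 * (16 - 3) mod 26 = 1 * 13 mod 26 = 13 -> 'N'.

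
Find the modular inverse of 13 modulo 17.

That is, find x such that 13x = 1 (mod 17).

Step 1: We need x such that 13 * x = 1 (mod 17).
Step 2: Using the extended Euclidean algorithm or trial:
  13 * 4 = 52 = 3 * 17 + 1.
Step 3: Since 52 mod 17 = 1, the inverse is x = 4.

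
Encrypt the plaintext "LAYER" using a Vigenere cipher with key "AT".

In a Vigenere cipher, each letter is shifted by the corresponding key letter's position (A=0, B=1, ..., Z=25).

Step 1: Repeat key to match plaintext length:
  Plaintext: LAYER
  Key:       ATATA
Step 2: Encrypt each letter:
  L(11) + A(0) = (11+0) mod 26 = 11 = L
  A(0) + T(19) = (0+19) mod 26 = 19 = T
  Y(24) + A(0) = (24+0) mod 26 = 24 = Y
  E(4) + T(19) = (4+19) mod 26 = 23 = X
  R(17) + A(0) = (17+0) mod 26 = 17 = R
Ciphertext: LTYXR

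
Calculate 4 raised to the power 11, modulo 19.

Step 1: Compute 4^11 mod 19 step by step, reducing modulo 19 at each step.
  4^1 mod 19 = 4
  4^2 mod 19 = (4 * 4) mod 19 = 16
  4^3 mod 19 = (16 * 4) mod 19 = 7
  4^4 mod 19 = (7 * 4) mod 19 = 9
  4^5 mod 19 = (9 * 4) mod 19 = 17
  4^6 mod 19 = (17 * 4) mod 19 = 11
  4^7 mod 19 = (11 * 4) mod 19 = 6
  4^8 mod 19 = (6 * 4) mod 19 = 5
  4^9 mod 19 = (5 * 4) mod 19 = 1
  4^10 mod 19 = (1 * 4) mod 19 = 4
  4^11 mod 19 = (4 * 4) mod 19 = 16
Step 2: Result = 16.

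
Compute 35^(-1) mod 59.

Step 1: We need x such that 35 * x = 1 (mod 59).
Step 2: Using the extended Euclidean algorithm or trial:
  35 * 27 = 945 = 16 * 59 + 1.
Step 3: Since 945 mod 59 = 1, the inverse is x = 27.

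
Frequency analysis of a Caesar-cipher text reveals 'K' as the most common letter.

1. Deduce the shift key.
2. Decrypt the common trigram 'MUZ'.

Step 1: In English, 'E' is the most frequent letter (12.7%).
Step 2: The most frequent ciphertext letter is 'K' (position 10).
Step 3: Shift = (10 - 4) mod 26 = 6.
Step 4: Decrypt 'MUZ' by shifting back 6:
  M -> G
  U -> O
  Z -> T
Step 5: 'MUZ' decrypts to 'GOT'.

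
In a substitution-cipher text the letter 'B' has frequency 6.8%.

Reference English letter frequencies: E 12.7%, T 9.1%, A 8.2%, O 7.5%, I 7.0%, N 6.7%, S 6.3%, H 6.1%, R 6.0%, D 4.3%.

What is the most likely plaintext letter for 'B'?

Step 1: The observed frequency is 6.8%.
Step 2: Compare with English frequencies:
  E: 12.7% (difference: 5.9%)
  T: 9.1% (difference: 2.3%)
  A: 8.2% (difference: 1.4%)
  O: 7.5% (difference: 0.7%)
  I: 7.0% (difference: 0.2%)
  N: 6.7% (difference: 0.1%) <-- closest
  S: 6.3% (difference: 0.5%)
  H: 6.1% (difference: 0.7%)
  R: 6.0% (difference: 0.8%)
  D: 4.3% (difference: 2.5%)
Step 3: 'B' most likely represents 'N' (frequency 6.7%).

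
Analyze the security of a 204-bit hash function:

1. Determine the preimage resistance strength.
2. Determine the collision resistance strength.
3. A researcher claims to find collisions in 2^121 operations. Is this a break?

Step 1: Preimage resistance requires brute-force of 2^204 operations.
Step 2: Collision resistance (birthday bound) = 2^(204/2) = 2^102.
Step 3: The claimed attack costs 2^121 operations.
Step 4: Since 2^121 >= 2^102, the claimed attack is no faster than the generic birthday attack, so this does not break collision resistance.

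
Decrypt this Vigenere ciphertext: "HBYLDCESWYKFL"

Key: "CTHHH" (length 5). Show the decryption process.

Step 1: Key 'CTHHH' has length 5. Extended key: CTHHHCTHHHCTH
Step 2: Decrypt each position:
  H(7) - C(2) = 5 = F
  B(1) - T(19) = 8 = I
  Y(24) - H(7) = 17 = R
  L(11) - H(7) = 4 = E
  D(3) - H(7) = 22 = W
  C(2) - C(2) = 0 = A
  E(4) - T(19) = 11 = L
  S(18) - H(7) = 11 = L
  W(22) - H(7) = 15 = P
  Y(24) - H(7) = 17 = R
  K(10) - C(2) = 8 = I
  F(5) - T(19) = 12 = M
  L(11) - H(7) = 4 = E
Plaintext: FIREWALLPRIME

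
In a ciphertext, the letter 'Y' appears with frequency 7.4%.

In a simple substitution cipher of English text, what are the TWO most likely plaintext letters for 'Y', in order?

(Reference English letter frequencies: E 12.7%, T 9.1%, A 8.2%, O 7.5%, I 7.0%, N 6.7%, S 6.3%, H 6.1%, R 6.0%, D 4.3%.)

Step 1: Observed frequency of 'Y' is 7.4%.
Step 2: Compute distances to each reference frequency and sort:
  O (7.5%): difference = 0.1% <-- BEST
  I (7.0%): difference = 0.4% <-- RUNNER-UP
  N (6.7%): difference = 0.7%
  A (8.2%): difference = 0.8%
  S (6.3%): difference = 1.1%
Step 3: Most likely is 'O' (7.5%, diff 0.1%); second most likely is 'I' (7.0%, diff 0.4%).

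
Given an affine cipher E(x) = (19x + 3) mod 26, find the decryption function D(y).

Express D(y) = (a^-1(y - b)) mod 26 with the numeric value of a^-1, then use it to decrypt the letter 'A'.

Step 1: Find a^-1, the modular inverse of 19 mod 26.
Step 2: We need 19 * a^-1 = 1 (mod 26).
Step 3: 19 * 11 = 209 = 8 * 26 + 1, so a^-1 = 11.
Step 4: D(y) = 11(y - 3) mod 26.
Step 5: Apply to 'A' (y = 0): D(0) = 11 * (0 - 3) mod 26 = 11 * -3 mod 26 = 19 -> 'T'.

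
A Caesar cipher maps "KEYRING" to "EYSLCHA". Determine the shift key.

Step 1: Compare first letters: K (position 10) -> E (position 4).
Step 2: Shift = (4 - 10) mod 26 = 20.
The shift value is 20.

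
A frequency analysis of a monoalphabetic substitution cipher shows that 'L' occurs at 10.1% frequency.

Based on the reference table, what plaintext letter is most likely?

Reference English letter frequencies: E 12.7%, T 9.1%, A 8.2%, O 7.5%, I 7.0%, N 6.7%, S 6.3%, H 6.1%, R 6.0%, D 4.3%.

Step 1: The observed frequency is 10.1%.
Step 2: Compare with English frequencies:
  E: 12.7% (difference: 2.6%)
  T: 9.1% (difference: 1.0%) <-- closest
  A: 8.2% (difference: 1.9%)
  O: 7.5% (difference: 2.6%)
  I: 7.0% (difference: 3.1%)
  N: 6.7% (difference: 3.4%)
  S: 6.3% (difference: 3.8%)
  H: 6.1% (difference: 4.0%)
  R: 6.0% (difference: 4.1%)
  D: 4.3% (difference: 5.8%)
Step 3: 'L' most likely represents 'T' (frequency 9.1%).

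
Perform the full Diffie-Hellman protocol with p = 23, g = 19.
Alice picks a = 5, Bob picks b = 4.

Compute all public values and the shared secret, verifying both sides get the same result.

Step 1: A = g^a mod p = 19^5 mod 23 = 11.
Step 2: B = g^b mod p = 19^4 mod 23 = 3.
Step 3: Alice computes s = B^a mod p = 3^5 mod 23 = 13.
Step 4: Bob computes s = A^b mod p = 11^4 mod 23 = 13.
Both sides agree: shared secret = 13.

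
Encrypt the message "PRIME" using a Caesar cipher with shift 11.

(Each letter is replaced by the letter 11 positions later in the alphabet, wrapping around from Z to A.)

Step 1: For each letter, shift forward by 11 positions (mod 26).
  P (position 15) -> position (15+11) mod 26 = 0 -> A
  R (position 17) -> position (17+11) mod 26 = 2 -> C
  I (position 8) -> position (8+11) mod 26 = 19 -> T
  M (position 12) -> position (12+11) mod 26 = 23 -> X
  E (position 4) -> position (4+11) mod 26 = 15 -> P
Result: ACTXP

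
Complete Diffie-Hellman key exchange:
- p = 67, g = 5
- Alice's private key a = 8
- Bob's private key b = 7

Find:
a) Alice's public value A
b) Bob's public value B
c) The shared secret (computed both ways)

Step 1: A = g^a mod p = 5^8 mod 67 = 15.
Step 2: B = g^b mod p = 5^7 mod 67 = 3.
Step 3: Alice computes s = B^a mod p = 3^8 mod 67 = 62.
Step 4: Bob computes s = A^b mod p = 15^7 mod 67 = 62.
Both sides agree: shared secret = 62.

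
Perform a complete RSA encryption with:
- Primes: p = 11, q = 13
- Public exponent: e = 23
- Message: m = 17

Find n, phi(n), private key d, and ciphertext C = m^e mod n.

Step 1: n = 11 * 13 = 143.
Step 2: phi(n) = (11-1)(13-1) = 10 * 12 = 120.
Step 3: Find d = 23^(-1) mod 120 = 47.
  Verify: 23 * 47 = 1081 = 1 (mod 120).
Step 4: C = 17^23 mod 143 = 62.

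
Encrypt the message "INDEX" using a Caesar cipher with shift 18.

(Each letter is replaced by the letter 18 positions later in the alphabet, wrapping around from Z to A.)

Step 1: For each letter, shift forward by 18 positions (mod 26).
  I (position 8) -> position (8+18) mod 26 = 0 -> A
  N (position 13) -> position (13+18) mod 26 = 5 -> F
  D (position 3) -> position (3+18) mod 26 = 21 -> V
  E (position 4) -> position (4+18) mod 26 = 22 -> W
  X (position 23) -> position (23+18) mod 26 = 15 -> P
Result: AFVWP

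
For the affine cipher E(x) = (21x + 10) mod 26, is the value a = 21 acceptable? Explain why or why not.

Step 1: Compute gcd(21, 26).
Step 2: gcd(21, 26) = 1.
Since gcd = 1, 21 is coprime with 26, so it is a valid key.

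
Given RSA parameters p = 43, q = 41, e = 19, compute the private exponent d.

Step 1: n = 43 * 41 = 1763.
Step 2: phi(n) = 42 * 40 = 1680.
Step 3: Find d such that 19 * d = 1 (mod 1680).
Step 4: d = 19^(-1) mod 1680 = 619.
Verification: 19 * 619 = 11761 = 7 * 1680 + 1.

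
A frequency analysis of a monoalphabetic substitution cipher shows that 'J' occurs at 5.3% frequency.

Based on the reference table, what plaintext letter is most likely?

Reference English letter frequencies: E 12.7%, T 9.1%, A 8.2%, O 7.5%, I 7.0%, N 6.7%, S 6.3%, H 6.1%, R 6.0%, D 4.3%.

Step 1: The observed frequency is 5.3%.
Step 2: Compare with English frequencies:
  E: 12.7% (difference: 7.4%)
  T: 9.1% (difference: 3.8%)
  A: 8.2% (difference: 2.9%)
  O: 7.5% (difference: 2.2%)
  I: 7.0% (difference: 1.7%)
  N: 6.7% (difference: 1.4%)
  S: 6.3% (difference: 1.0%)
  H: 6.1% (difference: 0.8%)
  R: 6.0% (difference: 0.7%) <-- closest
  D: 4.3% (difference: 1.0%)
Step 3: 'J' most likely represents 'R' (frequency 6.0%).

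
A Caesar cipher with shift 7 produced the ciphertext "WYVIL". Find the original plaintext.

Step 1: Reverse the shift by subtracting 7 from each letter position.
  W (position 22) -> position (22-7) mod 26 = 15 -> P
  Y (position 24) -> position (24-7) mod 26 = 17 -> R
  V (position 21) -> position (21-7) mod 26 = 14 -> O
  I (position 8) -> position (8-7) mod 26 = 1 -> B
  L (position 11) -> position (11-7) mod 26 = 4 -> E
Decrypted message: PROBE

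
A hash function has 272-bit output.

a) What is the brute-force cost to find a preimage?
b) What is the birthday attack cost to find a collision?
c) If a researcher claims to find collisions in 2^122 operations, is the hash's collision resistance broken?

Step 1: Preimage resistance requires brute-force of 2^272 operations.
Step 2: Collision resistance (birthday bound) = 2^(272/2) = 2^136.
Step 3: The claimed attack costs 2^122 operations.
Step 4: Since 2^122 < 2^136, the claimed attack beats the generic birthday bound, so collision resistance is broken.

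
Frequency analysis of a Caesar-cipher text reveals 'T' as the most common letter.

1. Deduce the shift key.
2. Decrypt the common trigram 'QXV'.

Step 1: In English, 'E' is the most frequent letter (12.7%).
Step 2: The most frequent ciphertext letter is 'T' (position 19).
Step 3: Shift = (19 - 4) mod 26 = 15.
Step 4: Decrypt 'QXV' by shifting back 15:
  Q -> B
  X -> I
  V -> G
Step 5: 'QXV' decrypts to 'BIG'.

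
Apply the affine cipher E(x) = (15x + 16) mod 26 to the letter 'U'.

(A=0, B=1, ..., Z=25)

Step 1: Convert 'U' to number: x = 20.
Step 2: E(20) = (15 * 20 + 16) mod 26 = 316 mod 26 = 4.
Step 3: Convert 4 back to letter: E.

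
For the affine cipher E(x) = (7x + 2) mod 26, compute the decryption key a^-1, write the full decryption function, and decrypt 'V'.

Step 1: Find a^-1, the modular inverse of 7 mod 26.
Step 2: We need 7 * a^-1 = 1 (mod 26).
Step 3: 7 * 15 = 105 = 4 * 26 + 1, so a^-1 = 15.
Step 4: D(y) = 15(y - 2) mod 26.
Step 5: Apply to 'V' (y = 21): D(21) = 15 * (21 - 2) mod 26 = 15 * 19 mod 26 = 25 -> 'Z'.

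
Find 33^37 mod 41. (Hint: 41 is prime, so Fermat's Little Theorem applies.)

Step 1: Since 41 is prime, by Fermat's Little Theorem: 33^40 = 1 (mod 41).
Step 2: Reduce exponent: 37 mod 40 = 37.
Step 3: So 33^37 = 33^37 (mod 41).
Step 4: 33^37 mod 41 = 2.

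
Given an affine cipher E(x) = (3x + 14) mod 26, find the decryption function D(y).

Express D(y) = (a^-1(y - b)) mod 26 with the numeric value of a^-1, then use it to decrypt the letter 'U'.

Step 1: Find a^-1, the modular inverse of 3 mod 26.
Step 2: We need 3 * a^-1 = 1 (mod 26).
Step 3: 3 * 9 = 27 = 1 * 26 + 1, so a^-1 = 9.
Step 4: D(y) = 9(y - 14) mod 26.
Step 5: Apply to 'U' (y = 20): D(20) = 9 * (20 - 14) mod 26 = 9 * 6 mod 26 = 2 -> 'C'.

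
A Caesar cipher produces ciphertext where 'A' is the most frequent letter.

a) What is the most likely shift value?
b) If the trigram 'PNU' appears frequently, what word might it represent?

Step 1: In English, 'E' is the most frequent letter (12.7%).
Step 2: The most frequent ciphertext letter is 'A' (position 0).
Step 3: Shift = (0 - 4) mod 26 = 22.
Step 4: Decrypt 'PNU' by shifting back 22:
  P -> T
  N -> R
  U -> Y
Step 5: 'PNU' decrypts to 'TRY'.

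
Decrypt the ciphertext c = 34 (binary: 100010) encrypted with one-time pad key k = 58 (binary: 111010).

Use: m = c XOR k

Step 1: XOR ciphertext with key:
  Ciphertext: 100010
  Key:        111010
  XOR:        011000
Step 2: Plaintext = 011000 = 24 in decimal.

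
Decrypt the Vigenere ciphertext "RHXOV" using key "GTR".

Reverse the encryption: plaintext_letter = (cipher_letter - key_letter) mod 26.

Step 1: Extend key: GTRGT
Step 2: Decrypt each letter (c - k) mod 26:
  R(17) - G(6) = (17-6) mod 26 = 11 = L
  H(7) - T(19) = (7-19) mod 26 = 14 = O
  X(23) - R(17) = (23-17) mod 26 = 6 = G
  O(14) - G(6) = (14-6) mod 26 = 8 = I
  V(21) - T(19) = (21-19) mod 26 = 2 = C
Plaintext: LOGIC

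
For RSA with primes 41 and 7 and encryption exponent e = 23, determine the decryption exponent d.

Step 1: n = 41 * 7 = 287.
Step 2: phi(n) = 40 * 6 = 240.
Step 3: Find d such that 23 * d = 1 (mod 240).
Step 4: d = 23^(-1) mod 240 = 167.
Verification: 23 * 167 = 3841 = 16 * 240 + 1.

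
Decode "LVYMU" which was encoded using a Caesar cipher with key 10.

Step 1: Reverse the shift by subtracting 10 from each letter position.
  L (position 11) -> position (11-10) mod 26 = 1 -> B
  V (position 21) -> position (21-10) mod 26 = 11 -> L
  Y (position 24) -> position (24-10) mod 26 = 14 -> O
  M (position 12) -> position (12-10) mod 26 = 2 -> C
  U (position 20) -> position (20-10) mod 26 = 10 -> K
Decrypted message: BLOCK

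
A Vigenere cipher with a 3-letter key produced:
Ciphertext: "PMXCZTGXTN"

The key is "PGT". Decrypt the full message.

Step 1: Key 'PGT' has length 3. Extended key: PGTPGTPGTP
Step 2: Decrypt each position:
  P(15) - P(15) = 0 = A
  M(12) - G(6) = 6 = G
  X(23) - T(19) = 4 = E
  C(2) - P(15) = 13 = N
  Z(25) - G(6) = 19 = T
  T(19) - T(19) = 0 = A
  G(6) - P(15) = 17 = R
  X(23) - G(6) = 17 = R
  T(19) - T(19) = 0 = A
  N(13) - P(15) = 24 = Y
Plaintext: AGENTARRAY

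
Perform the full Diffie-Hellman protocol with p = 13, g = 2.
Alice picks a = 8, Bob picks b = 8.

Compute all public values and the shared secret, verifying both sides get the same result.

Step 1: A = g^a mod p = 2^8 mod 13 = 9.
Step 2: B = g^b mod p = 2^8 mod 13 = 9.
Step 3: Alice computes s = B^a mod p = 9^8 mod 13 = 3.
Step 4: Bob computes s = A^b mod p = 9^8 mod 13 = 3.
Both sides agree: shared secret = 3.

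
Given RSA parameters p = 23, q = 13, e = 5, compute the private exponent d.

Step 1: n = 23 * 13 = 299.
Step 2: phi(n) = 22 * 12 = 264.
Step 3: Find d such that 5 * d = 1 (mod 264).
Step 4: d = 5^(-1) mod 264 = 53.
Verification: 5 * 53 = 265 = 1 * 264 + 1.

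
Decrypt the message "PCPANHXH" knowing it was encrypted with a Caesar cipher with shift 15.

Step 1: Reverse the shift by subtracting 15 from each letter position.
  P (position 15) -> position (15-15) mod 26 = 0 -> A
  C (position 2) -> position (2-15) mod 26 = 13 -> N
  P (position 15) -> position (15-15) mod 26 = 0 -> A
  A (position 0) -> position (0-15) mod 26 = 11 -> L
  N (position 13) -> position (13-15) mod 26 = 24 -> Y
  H (position 7) -> position (7-15) mod 26 = 18 -> S
  X (position 23) -> position (23-15) mod 26 = 8 -> I
  H (position 7) -> position (7-15) mod 26 = 18 -> S
Decrypted message: ANALYSIS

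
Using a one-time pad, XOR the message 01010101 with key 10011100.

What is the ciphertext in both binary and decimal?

Step 1: Write out the XOR operation bit by bit:
  Message: 01010101
  Key:     10011100
  XOR:     11001001
Step 2: Convert to decimal: 11001001 = 201.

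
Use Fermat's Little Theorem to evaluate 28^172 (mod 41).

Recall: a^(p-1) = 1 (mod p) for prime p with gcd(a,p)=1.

Step 1: Since 41 is prime, by Fermat's Little Theorem: 28^40 = 1 (mod 41).
Step 2: Reduce exponent: 172 mod 40 = 12.
Step 3: So 28^172 = 28^12 (mod 41).
Step 4: 28^12 mod 41 = 4.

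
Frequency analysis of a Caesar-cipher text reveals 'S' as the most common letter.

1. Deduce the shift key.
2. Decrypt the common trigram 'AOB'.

Step 1: In English, 'E' is the most frequent letter (12.7%).
Step 2: The most frequent ciphertext letter is 'S' (position 18).
Step 3: Shift = (18 - 4) mod 26 = 14.
Step 4: Decrypt 'AOB' by shifting back 14:
  A -> M
  O -> A
  B -> N
Step 5: 'AOB' decrypts to 'MAN'.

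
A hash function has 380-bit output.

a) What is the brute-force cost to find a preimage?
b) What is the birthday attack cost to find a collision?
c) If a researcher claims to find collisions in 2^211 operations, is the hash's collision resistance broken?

Step 1: Preimage resistance requires brute-force of 2^380 operations.
Step 2: Collision resistance (birthday bound) = 2^(380/2) = 2^190.
Step 3: The claimed attack costs 2^211 operations.
Step 4: Since 2^211 >= 2^190, the claimed attack is no faster than the generic birthday attack, so this does not break collision resistance.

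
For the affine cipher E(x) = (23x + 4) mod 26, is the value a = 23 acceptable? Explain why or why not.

Step 1: Compute gcd(23, 26).
Step 2: gcd(23, 26) = 1.
Since gcd = 1, 23 is coprime with 26, so it is a valid key.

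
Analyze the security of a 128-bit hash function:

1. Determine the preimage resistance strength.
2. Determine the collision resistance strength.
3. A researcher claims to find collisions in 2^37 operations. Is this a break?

Step 1: Preimage resistance requires brute-force of 2^128 operations.
Step 2: Collision resistance (birthday bound) = 2^(128/2) = 2^64.
Step 3: The claimed attack costs 2^37 operations.
Step 4: Since 2^37 < 2^64, the claimed attack beats the generic birthday bound, so collision resistance is broken.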